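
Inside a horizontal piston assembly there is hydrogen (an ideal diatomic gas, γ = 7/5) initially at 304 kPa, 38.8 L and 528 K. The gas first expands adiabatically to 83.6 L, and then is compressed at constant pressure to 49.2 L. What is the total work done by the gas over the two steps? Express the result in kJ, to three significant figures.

Step 1 (adiabatic): W = (P₁V₁ − P₂V₂)/(γ−1) = (11795 − 8677)/0.4 = 7796 J.
After step 1: P = 103.8 kPa, V = 83.6 L, T = 388.4 K.
Step 2 (isobaric): W = PΔV = (103.8 kPa)(49.2 − 83.6 L) = -3570 J.
W_total = 7796 − 3570 = 4226 J.

W_total ≈ 4.23 kJ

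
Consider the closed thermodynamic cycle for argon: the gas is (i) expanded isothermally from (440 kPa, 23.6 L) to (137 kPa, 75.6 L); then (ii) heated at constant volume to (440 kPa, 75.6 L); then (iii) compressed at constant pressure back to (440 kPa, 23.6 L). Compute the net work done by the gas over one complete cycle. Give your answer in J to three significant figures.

Leg (i): W = PᵢVᵢ ln(V_f/Vᵢ) = (10384) ln(75.6/23.6) = 12089 J.
Leg (ii): W = 0.
Leg (iii): W = PΔV = (440)(23.6 − 75.6) = -22880 J.
W_net = 12089 − 22880 = -10791 J.

W_net ≈ -10800 J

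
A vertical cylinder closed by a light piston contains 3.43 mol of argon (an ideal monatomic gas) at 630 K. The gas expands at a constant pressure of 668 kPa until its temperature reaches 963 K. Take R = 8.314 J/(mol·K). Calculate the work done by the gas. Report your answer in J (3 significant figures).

W ≈ 9500 J

Isobaric: W = P ΔV = nR ΔT.
W = (3.43)(8.314)(963 − 630) = 9496 J.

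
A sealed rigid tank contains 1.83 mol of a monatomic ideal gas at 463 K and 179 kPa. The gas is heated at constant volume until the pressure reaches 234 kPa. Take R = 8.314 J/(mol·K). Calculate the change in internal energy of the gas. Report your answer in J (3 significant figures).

ΔU ≈ 3250 J

Constant volume ⇒ W = 0, so Q = ΔU = nCᵥΔT with Cᵥ = 3R/2 = 12.47 J/(mol·K).
At constant V, T₂/T₁ = P₂/P₁ ⇒ ΔT = T₁(P₂/P₁ − 1) = 463·(234/179 − 1) = 142.3 K.
ΔU = (1.83)(12.47)(142.3) = 3247 J.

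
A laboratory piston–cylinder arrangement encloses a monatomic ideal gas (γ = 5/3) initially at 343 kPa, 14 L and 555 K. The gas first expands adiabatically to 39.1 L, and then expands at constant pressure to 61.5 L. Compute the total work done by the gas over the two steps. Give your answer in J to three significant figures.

Step 1 (adiabatic): W = (P₁V₁ − P₂V₂)/(γ−1) = (4802 − 2421)/0.667 = 3571 J.
After step 1: P = 61.93 kPa, V = 39.1 L, T = 279.9 K.
Step 2 (isobaric): W = PΔV = (61.93 kPa)(61.5 − 39.1 L) = 1387 J.
W_total = 3571 + 1387 = 4958 J.

W_total ≈ 4960 J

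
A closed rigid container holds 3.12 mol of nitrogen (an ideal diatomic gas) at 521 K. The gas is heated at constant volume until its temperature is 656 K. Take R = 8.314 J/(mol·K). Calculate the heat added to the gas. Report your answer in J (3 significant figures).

Q ≈ 8750 J

Constant volume ⇒ W = 0, so Q = ΔU = nCᵥΔT with Cᵥ = 5R/2 = 20.79 J/(mol·K).
ΔU = (3.12)(20.79)(656 − 521) = 8755 J.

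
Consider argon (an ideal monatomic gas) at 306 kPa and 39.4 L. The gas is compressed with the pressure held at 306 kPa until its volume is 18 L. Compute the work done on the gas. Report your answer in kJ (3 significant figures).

Isobaric: W = P ΔV.
W = (306 kPa)(18 − 39.4 L) = (306)(-21.4) = -6548 J.
Work on gas = −W_by = 6548 J.

W ≈ 6.55 kJ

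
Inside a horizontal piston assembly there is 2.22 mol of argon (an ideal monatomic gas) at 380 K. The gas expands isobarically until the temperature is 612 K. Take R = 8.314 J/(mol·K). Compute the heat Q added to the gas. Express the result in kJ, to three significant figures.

Isobaric: W = nRΔT = (2.22)(8.314)(232) = 4282 J.
ΔU = nCᵥΔT with Cᵥ = 3R/2: ΔU = (2.22)(12.47)(232) = 6423 J.
Q = ΔU + W = 6423 + 4282 = 10705 J.

Q ≈ 10.7 kJ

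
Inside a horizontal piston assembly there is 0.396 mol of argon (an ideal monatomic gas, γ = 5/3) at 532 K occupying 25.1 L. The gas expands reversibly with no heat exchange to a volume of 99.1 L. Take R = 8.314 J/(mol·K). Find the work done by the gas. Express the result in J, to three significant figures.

W ≈ 1580 J

Adiabatic: TV^(γ−1) = const with γ = 5/3.
T₂ = T₁ (V₁/V₂)^(γ−1) = 532 × (25.1/99.1)^0.667 = 532 × 0.4003 = 213 K.
W_by = nCᵥ(T₁ − T₂) = (0.396)(12.47)(532 − 213) = 1576 J.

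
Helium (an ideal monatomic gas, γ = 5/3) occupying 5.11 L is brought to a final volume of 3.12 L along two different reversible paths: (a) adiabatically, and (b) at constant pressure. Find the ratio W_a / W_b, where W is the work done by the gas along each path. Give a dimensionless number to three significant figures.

W_a / W_b ≈ 1.50

Path (a) adiabatic: W = P₁V₁(1 − (V₁/V₂)^(γ−1))/(γ−1) → W_a/(P₁V₁) = -0.5842.
Path (b) isobaric: W = P₁(V₂ − V₁) → W_b/(P₁V₁) = -0.3894.
W_a / W_b = -0.5842 / -0.3894 = 1.5.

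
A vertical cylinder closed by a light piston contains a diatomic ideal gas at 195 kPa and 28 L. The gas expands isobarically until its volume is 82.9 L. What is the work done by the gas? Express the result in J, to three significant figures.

W ≈ 10700 J

Isobaric: W = P ΔV.
W = (195 kPa)(82.9 − 28 L) = (195)(54.9) = 10706 J.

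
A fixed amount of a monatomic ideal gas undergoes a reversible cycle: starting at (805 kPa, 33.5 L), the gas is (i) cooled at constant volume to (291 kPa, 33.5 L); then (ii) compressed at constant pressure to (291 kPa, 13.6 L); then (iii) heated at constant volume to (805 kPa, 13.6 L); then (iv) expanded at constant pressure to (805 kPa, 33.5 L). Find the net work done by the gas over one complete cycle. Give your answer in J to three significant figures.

W_net ≈ 10200 J

Constant-volume legs do no work.
W(ii) = (291)(13.6 − 33.5) = -5791 J; W(iv) = (805)(33.5 − 13.6) = 16019 J.
W_net = -5791 + 16019 = 10229 J (the clockwise enclosed area).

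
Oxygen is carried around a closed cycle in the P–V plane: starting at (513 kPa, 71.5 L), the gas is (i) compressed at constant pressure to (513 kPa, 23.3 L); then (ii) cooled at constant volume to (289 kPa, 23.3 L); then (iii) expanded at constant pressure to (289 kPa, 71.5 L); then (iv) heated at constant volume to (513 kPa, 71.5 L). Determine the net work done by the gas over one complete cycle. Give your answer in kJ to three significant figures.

Constant-volume legs do no work.
W(i) = (513)(23.3 − 71.5) = -24727 J; W(iii) = (289)(71.5 − 23.3) = 13930 J.
W_net = -24727 + 13930 = -10797 J (the counter-clockwise enclosed area).

W_net ≈ -10.8 kJ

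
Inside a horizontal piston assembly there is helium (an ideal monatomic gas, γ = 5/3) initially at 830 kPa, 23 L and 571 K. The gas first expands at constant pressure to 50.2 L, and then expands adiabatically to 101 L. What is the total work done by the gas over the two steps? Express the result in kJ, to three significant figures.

W_total ≈ 45.9 kJ

Step 1 (isobaric): W = PΔV = (830 kPa)(50.2 − 23 L) = 22576 J.
After step 1: P = 830 kPa, V = 50.2 L, T = 1246 K.
Step 2 (adiabatic): W = (P₁V₁ − P₂V₂)/(γ−1) = (41666 − 26144)/0.667 = 23283 J.
W_total = 22576 + 23283 = 45859 J.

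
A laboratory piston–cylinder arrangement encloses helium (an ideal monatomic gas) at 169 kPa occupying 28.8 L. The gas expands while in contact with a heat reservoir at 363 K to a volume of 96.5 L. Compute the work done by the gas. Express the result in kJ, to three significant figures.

Isothermal: W = nRT ln(V₂/V₁) = P₁V₁ ln(V₂/V₁).
P₁V₁ = (169 kPa)(28.8 L) = 4867 J.
W = 4867 × ln(96.5/28.8) = 4867 × 1.209
W_by_gas = 5885 J.

W ≈ 5.89 kJ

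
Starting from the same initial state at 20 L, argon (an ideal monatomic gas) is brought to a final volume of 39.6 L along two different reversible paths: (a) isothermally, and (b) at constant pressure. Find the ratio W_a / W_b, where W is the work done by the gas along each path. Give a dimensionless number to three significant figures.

W_a / W_b ≈ 0.697

Path (a) isothermal: W = P₁V₁ ln(V₂/V₁) → W_a/(P₁V₁) = 0.6831.
Path (b) isobaric: W = P₁(V₂ − V₁) → W_b/(P₁V₁) = 0.98.
W_a / W_b = 0.6831 / 0.98 = 0.697.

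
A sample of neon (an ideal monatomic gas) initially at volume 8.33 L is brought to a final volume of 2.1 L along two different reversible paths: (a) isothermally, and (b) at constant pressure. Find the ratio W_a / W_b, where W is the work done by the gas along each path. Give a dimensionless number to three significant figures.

W_a / W_b ≈ 1.84

Path (a) isothermal: W = P₁V₁ ln(V₂/V₁) → W_a/(P₁V₁) = -1.378.
Path (b) isobaric: W = P₁(V₂ − V₁) → W_b/(P₁V₁) = -0.7479.
W_a / W_b = -1.378 / -0.7479 = 1.842.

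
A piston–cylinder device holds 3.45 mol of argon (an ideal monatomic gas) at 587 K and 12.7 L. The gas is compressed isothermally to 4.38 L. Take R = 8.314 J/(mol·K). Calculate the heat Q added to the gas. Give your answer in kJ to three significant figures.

Isothermal ⇒ ΔU = 0, so Q = W = nRT ln(V₂/V₁).
Q = (3.45)(8.314)(587) ln(4.38/12.7) = 16837 × -1.065 = -17924 J.

Q ≈ -17.9 kJ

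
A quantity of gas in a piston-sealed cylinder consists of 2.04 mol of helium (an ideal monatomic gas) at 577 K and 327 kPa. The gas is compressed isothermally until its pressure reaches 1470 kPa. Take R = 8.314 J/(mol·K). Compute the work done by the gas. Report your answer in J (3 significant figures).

W ≈ -14700 J

Isothermal process: W = nRT ln(V₂/V₁) = nRT ln(P₁/P₂).
W = (2.04)(8.314)(577) × ln(327/1470)
  = 9786 × ln(0.2224) = 9786 × -1.503
W_by_gas = -14709 J.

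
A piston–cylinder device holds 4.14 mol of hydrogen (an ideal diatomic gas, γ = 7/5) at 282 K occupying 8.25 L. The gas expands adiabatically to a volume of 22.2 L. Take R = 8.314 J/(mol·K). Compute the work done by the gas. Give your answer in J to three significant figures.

Adiabatic: TV^(γ−1) = const with γ = 7/5.
T₂ = T₁ (V₁/V₂)^(γ−1) = 282 × (8.25/22.2)^0.4 = 282 × 0.673 = 189.8 K.
W_by = nCᵥ(T₁ − T₂) = (4.14)(20.79)(282 − 189.8) = 7934 J.

W ≈ 7930 J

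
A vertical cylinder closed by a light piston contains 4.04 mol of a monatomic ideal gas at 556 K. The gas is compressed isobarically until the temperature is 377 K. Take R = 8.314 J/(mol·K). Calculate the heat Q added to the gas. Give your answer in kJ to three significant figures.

Isobaric: W = nRΔT = (4.04)(8.314)(-179) = -6012 J.
ΔU = nCᵥΔT with Cᵥ = 3R/2: ΔU = (4.04)(12.47)(-179) = -9019 J.
Q = ΔU + W = -9019 − 6012 = -15031 J.

Q ≈ -15.0 kJ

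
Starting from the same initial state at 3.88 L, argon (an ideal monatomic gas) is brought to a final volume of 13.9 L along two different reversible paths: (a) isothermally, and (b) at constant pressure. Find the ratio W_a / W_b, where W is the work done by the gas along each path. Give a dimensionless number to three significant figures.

Path (a) isothermal: W = P₁V₁ ln(V₂/V₁) → W_a/(P₁V₁) = 1.276.
Path (b) isobaric: W = P₁(V₂ − V₁) → W_b/(P₁V₁) = 2.582.
W_a / W_b = 1.276 / 2.582 = 0.4941.

W_a / W_b ≈ 0.494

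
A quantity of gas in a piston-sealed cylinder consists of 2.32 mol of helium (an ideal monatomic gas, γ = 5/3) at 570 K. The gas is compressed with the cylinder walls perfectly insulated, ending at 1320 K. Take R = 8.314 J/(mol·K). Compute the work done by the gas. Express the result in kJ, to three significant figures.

Adiabatic ⇒ Q = 0, so W_by = −ΔU = nCᵥ(T₁ − T₂).
Cᵥ = 3R/2 = 12.47 J/(mol·K).
W = (2.32)(12.47)(570 − 1320) = -21700 J.

W ≈ -21.7 kJ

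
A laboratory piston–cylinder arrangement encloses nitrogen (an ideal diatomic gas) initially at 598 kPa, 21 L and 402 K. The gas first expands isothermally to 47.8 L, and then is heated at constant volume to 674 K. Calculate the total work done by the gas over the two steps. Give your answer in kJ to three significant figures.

Step 1 (isothermal): W = P₁V₁ ln(V₂/V₁) = (12558) ln(47.8/21) = 10329 J.
Step 2 (isochoric): W = 0 (constant volume).
W_total = 10329 + 0 = 10329 J.

W_total ≈ 10.3 kJ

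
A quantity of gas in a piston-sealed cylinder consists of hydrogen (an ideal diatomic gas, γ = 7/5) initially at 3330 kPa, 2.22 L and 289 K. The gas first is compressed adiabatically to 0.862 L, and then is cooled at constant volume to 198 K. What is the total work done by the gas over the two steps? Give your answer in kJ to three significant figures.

W_total ≈ -8.50 kJ

Step 1 (adiabatic): W = (P₁V₁ − P₂V₂)/(γ−1) = (7393 − 10793)/0.4 = -8501 J.
Step 2 (isochoric): W = 0 (constant volume).
W_total = -8501 + 0 = -8501 J.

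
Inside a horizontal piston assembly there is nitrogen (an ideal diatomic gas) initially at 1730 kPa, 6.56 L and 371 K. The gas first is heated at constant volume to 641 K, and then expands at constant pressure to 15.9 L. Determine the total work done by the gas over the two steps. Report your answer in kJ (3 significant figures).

Step 1 (isochoric): W = 0 (constant volume).
After step 1: P = 2989 kPa (V unchanged).
Step 2 (isobaric): W = PΔV = (2989 kPa)(15.9 − 6.56 L) = 27918 J.
W_total = 0 + 27918 = 27918 J.

W_total ≈ 27.9 kJ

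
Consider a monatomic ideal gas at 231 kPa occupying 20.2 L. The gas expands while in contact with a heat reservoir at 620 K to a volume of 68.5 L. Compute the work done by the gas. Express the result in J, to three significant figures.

W ≈ 5700 J

Isothermal: W = nRT ln(V₂/V₁) = P₁V₁ ln(V₂/V₁).
P₁V₁ = (231 kPa)(20.2 L) = 4666 J.
W = 4666 × ln(68.5/20.2) = 4666 × 1.221
W_by_gas = 5698 J.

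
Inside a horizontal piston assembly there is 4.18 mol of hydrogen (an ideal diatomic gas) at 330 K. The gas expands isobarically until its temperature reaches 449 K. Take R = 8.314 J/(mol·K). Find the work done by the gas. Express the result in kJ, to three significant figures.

Isobaric: W = P ΔV = nR ΔT.
W = (4.18)(8.314)(449 − 330) = 4136 J.

W ≈ 4.14 kJ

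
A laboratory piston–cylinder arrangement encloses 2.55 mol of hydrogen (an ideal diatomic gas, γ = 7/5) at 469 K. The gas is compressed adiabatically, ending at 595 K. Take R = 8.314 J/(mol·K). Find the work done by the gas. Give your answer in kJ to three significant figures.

Adiabatic ⇒ Q = 0, so W_by = −ΔU = nCᵥ(T₁ − T₂).
Cᵥ = 5R/2 = 20.79 J/(mol·K).
W = (2.55)(20.79)(469 − 595) = -6678 J.

W ≈ -6.68 kJ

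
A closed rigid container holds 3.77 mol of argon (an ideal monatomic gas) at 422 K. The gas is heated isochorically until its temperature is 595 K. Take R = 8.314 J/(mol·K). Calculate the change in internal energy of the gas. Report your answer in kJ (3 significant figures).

Constant volume ⇒ W = 0, so Q = ΔU = nCᵥΔT with Cᵥ = 3R/2 = 12.47 J/(mol·K).
ΔU = (3.77)(12.47)(595 − 422) = 8134 J.

ΔU ≈ 8.13 kJ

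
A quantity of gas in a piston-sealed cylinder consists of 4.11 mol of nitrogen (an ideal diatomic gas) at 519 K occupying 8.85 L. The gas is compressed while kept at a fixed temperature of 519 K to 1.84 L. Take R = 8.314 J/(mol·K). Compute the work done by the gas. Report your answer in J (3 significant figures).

Isothermal: W = nRT ln(V₂/V₁).
W = (4.11)(8.314)(519) × ln(1.84/8.85)
  = 17735 × -1.571
W_by_gas = -27855 J.

W ≈ -27900 J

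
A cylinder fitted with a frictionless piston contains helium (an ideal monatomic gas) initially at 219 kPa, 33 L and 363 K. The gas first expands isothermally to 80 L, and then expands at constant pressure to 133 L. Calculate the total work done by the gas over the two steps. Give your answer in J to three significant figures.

Step 1 (isothermal): W = P₁V₁ ln(V₂/V₁) = (7227) ln(80/33) = 6400 J.
After step 1: P = 90.34 kPa, V = 80 L, T = 363 K.
Step 2 (isobaric): W = PΔV = (90.34 kPa)(133 − 80 L) = 4788 J.
W_total = 6400 + 4788 = 11188 J.

W_total ≈ 11200 J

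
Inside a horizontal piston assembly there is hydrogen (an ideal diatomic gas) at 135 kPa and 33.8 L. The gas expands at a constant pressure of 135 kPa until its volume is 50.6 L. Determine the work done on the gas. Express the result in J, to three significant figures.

Isobaric: W = P ΔV.
W = (135 kPa)(50.6 − 33.8 L) = (135)(16.8) = 2268 J.
Work on gas = −W_by = -2268 J.

W ≈ -2270 J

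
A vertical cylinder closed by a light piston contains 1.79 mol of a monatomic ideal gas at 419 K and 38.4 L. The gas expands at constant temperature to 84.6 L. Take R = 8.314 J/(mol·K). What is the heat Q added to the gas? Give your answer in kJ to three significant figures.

Q ≈ 4.93 kJ

Isothermal ⇒ ΔU = 0, so Q = W = nRT ln(V₂/V₁).
Q = (1.79)(8.314)(419) ln(84.6/38.4) = 6236 × 0.7899 = 4925 J.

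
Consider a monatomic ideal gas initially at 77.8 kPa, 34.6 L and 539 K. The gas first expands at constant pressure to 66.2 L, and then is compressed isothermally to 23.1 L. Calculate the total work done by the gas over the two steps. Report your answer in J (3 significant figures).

W_total ≈ -2960 J

Step 1 (isobaric): W = PΔV = (77.8 kPa)(66.2 − 34.6 L) = 2458 J.
After step 1: P = 77.8 kPa, V = 66.2 L, T = 1031 K.
Step 2 (isothermal): W = P₁V₁ ln(V₂/V₁) = (5150) ln(23.1/66.2) = -5423 J.
W_total = 2458 − 5423 = -2964 J.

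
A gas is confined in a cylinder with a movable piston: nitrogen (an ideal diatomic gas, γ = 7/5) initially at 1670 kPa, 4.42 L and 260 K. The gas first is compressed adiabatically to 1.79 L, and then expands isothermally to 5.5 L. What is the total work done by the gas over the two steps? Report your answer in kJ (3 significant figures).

Step 1 (adiabatic): W = (P₁V₁ − P₂V₂)/(γ−1) = (7381 − 10597)/0.4 = -8038 J.
After step 1: P = 5920 kPa, V = 1.79 L, T = 373.3 K.
Step 2 (isothermal): W = P₁V₁ ln(V₂/V₁) = (10597) ln(5.5/1.79) = 11895 J.
W_total = -8038 + 11895 = 3857 J.

W_total ≈ 3.86 kJ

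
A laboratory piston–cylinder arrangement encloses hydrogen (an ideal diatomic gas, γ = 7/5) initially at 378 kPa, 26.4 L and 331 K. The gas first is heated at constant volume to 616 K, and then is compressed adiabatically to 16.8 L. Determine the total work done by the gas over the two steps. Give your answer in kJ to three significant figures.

Step 1 (isochoric): W = 0 (constant volume).
After step 1: P = 703.5 kPa (V unchanged).
Step 2 (adiabatic): W = (P₁V₁ − P₂V₂)/(γ−1) = (18572 − 22252)/0.4 = -9201 J.
W_total = 0 − 9201 = -9201 J.

W_total ≈ -9.20 kJ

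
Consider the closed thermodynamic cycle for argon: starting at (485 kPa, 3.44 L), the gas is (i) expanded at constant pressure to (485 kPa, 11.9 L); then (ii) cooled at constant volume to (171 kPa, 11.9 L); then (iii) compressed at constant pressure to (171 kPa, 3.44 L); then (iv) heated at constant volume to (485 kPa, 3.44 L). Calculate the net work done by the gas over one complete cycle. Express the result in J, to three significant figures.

W_net ≈ 2660 J

Constant-volume legs do no work.
W(i) = (485)(11.9 − 3.44) = 4103 J; W(iii) = (171)(3.44 − 11.9) = -1447 J.
W_net = 4103 − 1447 = 2656 J (the clockwise enclosed area).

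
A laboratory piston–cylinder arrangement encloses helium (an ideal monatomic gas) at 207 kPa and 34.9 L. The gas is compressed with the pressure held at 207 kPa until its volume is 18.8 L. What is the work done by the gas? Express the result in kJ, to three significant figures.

W ≈ -3.33 kJ

Isobaric: W = P ΔV.
W = (207 kPa)(18.8 − 34.9 L) = (207)(-16.1) = -3333 J.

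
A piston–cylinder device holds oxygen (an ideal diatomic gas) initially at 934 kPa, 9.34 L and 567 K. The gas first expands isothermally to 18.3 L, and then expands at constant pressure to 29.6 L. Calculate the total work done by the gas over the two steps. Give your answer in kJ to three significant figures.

Step 1 (isothermal): W = P₁V₁ ln(V₂/V₁) = (8724) ln(18.3/9.34) = 5867 J.
After step 1: P = 476.7 kPa, V = 18.3 L, T = 567 K.
Step 2 (isobaric): W = PΔV = (476.7 kPa)(29.6 − 18.3 L) = 5387 J.
W_total = 5867 + 5387 = 11254 J.

W_total ≈ 11.3 kJ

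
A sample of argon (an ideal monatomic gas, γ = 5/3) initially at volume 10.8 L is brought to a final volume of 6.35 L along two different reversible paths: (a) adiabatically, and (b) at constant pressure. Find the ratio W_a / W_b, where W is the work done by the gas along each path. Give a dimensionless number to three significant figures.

Path (a) adiabatic: W = P₁V₁(1 − (V₁/V₂)^(γ−1))/(γ−1) → W_a/(P₁V₁) = -0.6373.
Path (b) isobaric: W = P₁(V₂ − V₁) → W_b/(P₁V₁) = -0.412.
W_a / W_b = -0.6373 / -0.412 = 1.547.

W_a / W_b ≈ 1.55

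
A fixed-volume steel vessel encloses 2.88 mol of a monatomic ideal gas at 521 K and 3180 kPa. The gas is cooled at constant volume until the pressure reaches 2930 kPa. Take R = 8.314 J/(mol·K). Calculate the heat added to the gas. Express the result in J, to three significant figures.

Constant volume ⇒ W = 0, so Q = ΔU = nCᵥΔT with Cᵥ = 3R/2 = 12.47 J/(mol·K).
At constant V, T₂/T₁ = P₂/P₁ ⇒ ΔT = T₁(P₂/P₁ − 1) = 521·(2930/3180 − 1) = -40.96 K.
ΔU = (2.88)(12.47)(-40.96) = -1471 J.

Q ≈ -1470 J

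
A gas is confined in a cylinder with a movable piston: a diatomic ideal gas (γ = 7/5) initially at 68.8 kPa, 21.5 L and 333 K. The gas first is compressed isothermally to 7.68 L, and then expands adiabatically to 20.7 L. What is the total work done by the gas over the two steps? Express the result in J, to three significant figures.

Step 1 (isothermal): W = P₁V₁ ln(V₂/V₁) = (1479) ln(7.68/21.5) = -1523 J.
After step 1: P = 192.6 kPa, V = 7.68 L, T = 333 K.
Step 2 (adiabatic): W = (P₁V₁ − P₂V₂)/(γ−1) = (1479 − 994.9)/0.4 = 1211 J.
W_total = -1523 + 1211 = -312 J.

W_total ≈ -312 J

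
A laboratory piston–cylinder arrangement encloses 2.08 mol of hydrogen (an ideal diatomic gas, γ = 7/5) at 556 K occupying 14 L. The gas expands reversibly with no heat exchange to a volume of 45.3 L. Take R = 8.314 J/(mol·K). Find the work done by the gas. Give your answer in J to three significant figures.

Adiabatic: TV^(γ−1) = const with γ = 7/5.
T₂ = T₁ (V₁/V₂)^(γ−1) = 556 × (14/45.3)^0.4 = 556 × 0.6252 = 347.6 K.
W_by = nCᵥ(T₁ − T₂) = (2.08)(20.79)(556 − 347.6) = 9009 J.

W ≈ 9010 J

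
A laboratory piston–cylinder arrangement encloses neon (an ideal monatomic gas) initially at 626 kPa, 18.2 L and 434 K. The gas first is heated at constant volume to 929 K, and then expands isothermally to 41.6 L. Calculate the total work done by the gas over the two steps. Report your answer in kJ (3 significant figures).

W_total ≈ 20.2 kJ

Step 1 (isochoric): W = 0 (constant volume).
After step 1: P = 1340 kPa (V unchanged).
Step 2 (isothermal): W = P₁V₁ ln(V₂/V₁) = (24388) ln(41.6/18.2) = 20161 J.
W_total = 0 + 20161 = 20161 J.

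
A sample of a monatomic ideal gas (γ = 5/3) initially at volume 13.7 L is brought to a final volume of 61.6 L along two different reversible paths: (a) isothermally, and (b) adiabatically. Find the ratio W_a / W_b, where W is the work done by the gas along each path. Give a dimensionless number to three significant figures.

Path (a) isothermal: W = P₁V₁ ln(V₂/V₁) → W_a/(P₁V₁) = 1.503.
Path (b) adiabatic: W = P₁V₁(1 − (V₁/V₂)^(γ−1))/(γ−1) → W_b/(P₁V₁) = 0.9494.
W_a / W_b = 1.503 / 0.9494 = 1.583.

W_a / W_b ≈ 1.58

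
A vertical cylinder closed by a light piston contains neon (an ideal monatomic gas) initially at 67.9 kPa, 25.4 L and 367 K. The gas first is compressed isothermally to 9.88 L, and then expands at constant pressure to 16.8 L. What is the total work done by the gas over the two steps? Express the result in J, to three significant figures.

Step 1 (isothermal): W = P₁V₁ ln(V₂/V₁) = (1725) ln(9.88/25.4) = -1628 J.
After step 1: P = 174.6 kPa, V = 9.88 L, T = 367 K.
Step 2 (isobaric): W = PΔV = (174.6 kPa)(16.8 − 9.88 L) = 1208 J.
W_total = -1628 + 1208 = -420.5 J.

W_total ≈ -421 J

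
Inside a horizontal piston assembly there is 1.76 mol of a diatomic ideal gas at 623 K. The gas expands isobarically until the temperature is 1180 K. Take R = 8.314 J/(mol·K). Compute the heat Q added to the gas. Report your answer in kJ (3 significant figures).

Q ≈ 28.5 kJ

Isobaric: W = nRΔT = (1.76)(8.314)(557) = 8150 J.
ΔU = nCᵥΔT with Cᵥ = 5R/2: ΔU = (1.76)(20.79)(557) = 20376 J.
Q = ΔU + W = 20376 + 8150 = 28526 J.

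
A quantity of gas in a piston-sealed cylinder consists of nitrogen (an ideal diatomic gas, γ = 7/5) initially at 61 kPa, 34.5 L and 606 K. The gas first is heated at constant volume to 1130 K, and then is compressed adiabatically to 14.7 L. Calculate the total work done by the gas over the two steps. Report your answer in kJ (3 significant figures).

Step 1 (isochoric): W = 0 (constant volume).
After step 1: P = 113.7 kPa (V unchanged).
Step 2 (adiabatic): W = (P₁V₁ − P₂V₂)/(γ−1) = (3924 − 5520)/0.4 = -3990 J.
W_total = 0 − 3990 = -3990 J.

W_total ≈ -3.99 kJ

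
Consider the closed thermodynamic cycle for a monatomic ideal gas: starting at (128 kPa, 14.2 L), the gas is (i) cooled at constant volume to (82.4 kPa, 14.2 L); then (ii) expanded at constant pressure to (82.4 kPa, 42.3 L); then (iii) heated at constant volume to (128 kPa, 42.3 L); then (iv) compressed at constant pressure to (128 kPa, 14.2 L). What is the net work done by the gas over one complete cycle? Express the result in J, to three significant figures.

Constant-volume legs do no work.
W(ii) = (82.4)(42.3 − 14.2) = 2315 J; W(iv) = (128)(14.2 − 42.3) = -3597 J.
W_net = 2315 − 3597 = -1281 J (the counter-clockwise enclosed area).

W_net ≈ -1280 J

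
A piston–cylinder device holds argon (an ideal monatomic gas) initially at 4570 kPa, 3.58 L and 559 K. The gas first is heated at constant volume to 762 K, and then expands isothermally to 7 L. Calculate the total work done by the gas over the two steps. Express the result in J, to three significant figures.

Step 1 (isochoric): W = 0 (constant volume).
After step 1: P = 6230 kPa (V unchanged).
Step 2 (isothermal): W = P₁V₁ ln(V₂/V₁) = (22302) ln(7/3.58) = 14954 J.
W_total = 0 + 14954 = 14954 J.

W_total ≈ 15000 J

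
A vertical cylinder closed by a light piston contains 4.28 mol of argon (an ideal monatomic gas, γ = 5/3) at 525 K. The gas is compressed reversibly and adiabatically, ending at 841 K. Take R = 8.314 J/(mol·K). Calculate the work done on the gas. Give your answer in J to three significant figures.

Adiabatic ⇒ Q = 0, so W_by = −ΔU = nCᵥ(T₁ − T₂).
Cᵥ = 3R/2 = 12.47 J/(mol·K).
W = (4.28)(12.47)(525 − 841) = -16867 J.
Work on gas = −W_by = 16867 J.

W ≈ 16900 J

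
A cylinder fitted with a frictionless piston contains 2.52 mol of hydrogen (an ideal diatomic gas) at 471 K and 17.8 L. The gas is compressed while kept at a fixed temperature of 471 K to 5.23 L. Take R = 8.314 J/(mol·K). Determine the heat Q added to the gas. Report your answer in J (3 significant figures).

Q ≈ -12100 J

Isothermal ⇒ ΔU = 0, so Q = W = nRT ln(V₂/V₁).
Q = (2.52)(8.314)(471) ln(5.23/17.8) = 9868 × -1.225 = -12086 J.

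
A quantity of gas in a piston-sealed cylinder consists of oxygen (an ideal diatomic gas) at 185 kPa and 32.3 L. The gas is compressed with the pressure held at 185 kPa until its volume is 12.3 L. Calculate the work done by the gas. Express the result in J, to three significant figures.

Isobaric: W = P ΔV.
W = (185 kPa)(12.3 − 32.3 L) = (185)(-20) = -3700 J.

W ≈ -3700 J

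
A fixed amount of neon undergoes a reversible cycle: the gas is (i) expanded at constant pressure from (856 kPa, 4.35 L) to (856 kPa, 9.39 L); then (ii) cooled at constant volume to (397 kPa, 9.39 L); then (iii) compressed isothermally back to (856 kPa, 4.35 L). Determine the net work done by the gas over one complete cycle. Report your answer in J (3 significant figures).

Leg (i): W = PΔV = (856)(9.39 − 4.35) = 4314 J.
Leg (ii): W = 0.
Leg (iii): W = PᵢVᵢ ln(V_f/Vᵢ) = (3728) ln(4.35/9.39) = -2868 J.
W_net = 4314 − 2868 = 1446 J.

W_net ≈ 1450 J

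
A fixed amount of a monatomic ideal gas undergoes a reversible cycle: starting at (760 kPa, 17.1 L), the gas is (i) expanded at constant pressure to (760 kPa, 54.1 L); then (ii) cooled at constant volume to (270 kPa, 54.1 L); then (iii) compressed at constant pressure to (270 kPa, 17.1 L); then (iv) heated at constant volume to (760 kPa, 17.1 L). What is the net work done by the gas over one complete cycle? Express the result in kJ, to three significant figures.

W_net ≈ 18.1 kJ

Constant-volume legs do no work.
W(i) = (760)(54.1 − 17.1) = 28120 J; W(iii) = (270)(17.1 − 54.1) = -9990 J.
W_net = 28120 − 9990 = 18130 J (the clockwise enclosed area).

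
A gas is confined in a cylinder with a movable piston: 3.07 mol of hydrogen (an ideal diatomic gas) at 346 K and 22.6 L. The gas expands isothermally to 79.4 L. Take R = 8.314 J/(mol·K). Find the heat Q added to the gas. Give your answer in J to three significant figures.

Q ≈ 11100 J

Isothermal ⇒ ΔU = 0, so Q = W = nRT ln(V₂/V₁).
Q = (3.07)(8.314)(346) ln(79.4/22.6) = 8831 × 1.257 = 11097 J.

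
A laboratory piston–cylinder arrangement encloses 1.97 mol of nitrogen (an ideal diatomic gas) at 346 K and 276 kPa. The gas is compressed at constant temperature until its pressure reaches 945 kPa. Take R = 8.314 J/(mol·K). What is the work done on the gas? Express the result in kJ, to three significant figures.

Isothermal process: W = nRT ln(V₂/V₁) = nRT ln(P₁/P₂).
W = (1.97)(8.314)(346) × ln(276/945)
  = 5667 × ln(0.2921) = 5667 × -1.231
W_by_gas = -6975 J; work on gas = −W_by = 6975 J.

W ≈ 6.97 kJ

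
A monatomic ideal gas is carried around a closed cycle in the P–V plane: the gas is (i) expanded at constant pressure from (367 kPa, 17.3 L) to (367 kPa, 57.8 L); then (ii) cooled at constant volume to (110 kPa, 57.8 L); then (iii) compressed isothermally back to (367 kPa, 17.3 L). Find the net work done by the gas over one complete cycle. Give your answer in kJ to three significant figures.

Leg (i): W = PΔV = (367)(57.8 − 17.3) = 14864 J.
Leg (ii): W = 0.
Leg (iii): W = PᵢVᵢ ln(V_f/Vᵢ) = (6358) ln(17.3/57.8) = -7670 J.
W_net = 14864 − 7670 = 7194 J.

W_net ≈ 7.19 kJ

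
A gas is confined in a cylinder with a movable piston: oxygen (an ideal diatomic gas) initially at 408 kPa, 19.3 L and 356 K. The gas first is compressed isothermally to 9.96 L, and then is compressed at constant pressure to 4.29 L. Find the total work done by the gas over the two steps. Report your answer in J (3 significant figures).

W_total ≈ -9690 J

Step 1 (isothermal): W = P₁V₁ ln(V₂/V₁) = (7874) ln(9.96/19.3) = -5209 J.
After step 1: P = 790.6 kPa, V = 9.96 L, T = 356 K.
Step 2 (isobaric): W = PΔV = (790.6 kPa)(4.29 − 9.96 L) = -4483 J.
W_total = -5209 − 4483 = -9692 J.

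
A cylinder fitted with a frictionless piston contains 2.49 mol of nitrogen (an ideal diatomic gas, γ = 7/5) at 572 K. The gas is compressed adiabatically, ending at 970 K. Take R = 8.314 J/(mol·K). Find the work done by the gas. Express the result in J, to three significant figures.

W ≈ -20600 J

Adiabatic ⇒ Q = 0, so W_by = −ΔU = nCᵥ(T₁ − T₂).
Cᵥ = 5R/2 = 20.79 J/(mol·K).
W = (2.49)(20.79)(572 − 970) = -20598 J.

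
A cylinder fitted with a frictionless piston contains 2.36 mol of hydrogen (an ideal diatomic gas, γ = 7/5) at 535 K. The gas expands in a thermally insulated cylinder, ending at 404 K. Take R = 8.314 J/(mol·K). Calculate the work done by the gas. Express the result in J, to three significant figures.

W ≈ 6430 J

Adiabatic ⇒ Q = 0, so W_by = −ΔU = nCᵥ(T₁ − T₂).
Cᵥ = 5R/2 = 20.79 J/(mol·K).
W = (2.36)(20.79)(535 − 404) = 6426 J.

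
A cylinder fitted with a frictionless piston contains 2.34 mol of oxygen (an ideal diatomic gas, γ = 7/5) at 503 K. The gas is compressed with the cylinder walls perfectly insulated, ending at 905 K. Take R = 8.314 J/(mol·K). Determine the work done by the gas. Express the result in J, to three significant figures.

Adiabatic ⇒ Q = 0, so W_by = −ΔU = nCᵥ(T₁ − T₂).
Cᵥ = 5R/2 = 20.79 J/(mol·K).
W = (2.34)(20.79)(503 − 905) = -19552 J.

W ≈ -19600 J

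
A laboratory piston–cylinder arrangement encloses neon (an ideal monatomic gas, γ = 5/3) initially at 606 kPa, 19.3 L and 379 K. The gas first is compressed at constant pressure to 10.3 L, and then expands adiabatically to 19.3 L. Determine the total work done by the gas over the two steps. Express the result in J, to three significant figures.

W_total ≈ -2250 J

Step 1 (isobaric): W = PΔV = (606 kPa)(10.3 − 19.3 L) = -5454 J.
After step 1: P = 606 kPa, V = 10.3 L, T = 202.3 K.
Step 2 (adiabatic): W = (P₁V₁ − P₂V₂)/(γ−1) = (6242 − 4107)/0.667 = 3203 J.
W_total = -5454 + 3203 = -2251 J.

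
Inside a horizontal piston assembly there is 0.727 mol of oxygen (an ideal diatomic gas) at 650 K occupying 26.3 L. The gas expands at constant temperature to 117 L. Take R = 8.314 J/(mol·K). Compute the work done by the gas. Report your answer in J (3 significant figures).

W ≈ 5860 J

Isothermal: W = nRT ln(V₂/V₁).
W = (0.727)(8.314)(650) × ln(117/26.3)
  = 3929 × 1.493
W_by_gas = 5864 J.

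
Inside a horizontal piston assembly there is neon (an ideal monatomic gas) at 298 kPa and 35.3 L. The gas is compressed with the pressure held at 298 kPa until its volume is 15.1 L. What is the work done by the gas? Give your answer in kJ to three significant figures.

W ≈ -6.02 kJ

Isobaric: W = P ΔV.
W = (298 kPa)(15.1 − 35.3 L) = (298)(-20.2) = -6020 J.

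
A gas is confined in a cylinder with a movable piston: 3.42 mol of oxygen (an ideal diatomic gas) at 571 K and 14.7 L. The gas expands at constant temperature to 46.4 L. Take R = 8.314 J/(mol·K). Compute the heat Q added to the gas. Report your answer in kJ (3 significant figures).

Isothermal ⇒ ΔU = 0, so Q = W = nRT ln(V₂/V₁).
Q = (3.42)(8.314)(571) ln(46.4/14.7) = 16236 × 1.149 = 18662 J.

Q ≈ 18.7 kJ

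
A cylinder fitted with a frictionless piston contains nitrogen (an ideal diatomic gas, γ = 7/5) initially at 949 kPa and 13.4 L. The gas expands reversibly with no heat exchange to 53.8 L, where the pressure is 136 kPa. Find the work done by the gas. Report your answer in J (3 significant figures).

W ≈ 13500 J

Adiabatic: W = (P₁V₁ − P₂V₂)/(γ − 1) with γ = 7/5.
P₁V₁ = 12717 J, P₂V₂ = 7317 J.
W = (12717 − 7317) / 0.4 = 13500 J.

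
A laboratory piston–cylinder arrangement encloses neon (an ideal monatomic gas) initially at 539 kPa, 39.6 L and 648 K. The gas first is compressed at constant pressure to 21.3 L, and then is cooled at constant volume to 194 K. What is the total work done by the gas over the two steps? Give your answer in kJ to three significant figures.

Step 1 (isobaric): W = PΔV = (539 kPa)(21.3 − 39.6 L) = -9864 J.
Step 2 (isochoric): W = 0 (constant volume).
W_total = -9864 + 0 = -9864 J.

W_total ≈ -9.86 kJ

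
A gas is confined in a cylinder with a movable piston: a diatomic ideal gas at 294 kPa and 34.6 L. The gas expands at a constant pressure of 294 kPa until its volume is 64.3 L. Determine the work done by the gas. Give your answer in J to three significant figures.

W ≈ 8730 J

Isobaric: W = P ΔV.
W = (294 kPa)(64.3 − 34.6 L) = (294)(29.7) = 8732 J.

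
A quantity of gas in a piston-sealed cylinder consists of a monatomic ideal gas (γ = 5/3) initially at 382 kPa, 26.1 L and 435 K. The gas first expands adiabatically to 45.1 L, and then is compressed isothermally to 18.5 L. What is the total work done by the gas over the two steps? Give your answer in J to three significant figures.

W_total ≈ -1600 J

Step 1 (adiabatic): W = (P₁V₁ − P₂V₂)/(γ−1) = (9970 − 6924)/0.667 = 4570 J.
After step 1: P = 153.5 kPa, V = 45.1 L, T = 302.1 K.
Step 2 (isothermal): W = P₁V₁ ln(V₂/V₁) = (6924) ln(18.5/45.1) = -6170 J.
W_total = 4570 − 6170 = -1600 J.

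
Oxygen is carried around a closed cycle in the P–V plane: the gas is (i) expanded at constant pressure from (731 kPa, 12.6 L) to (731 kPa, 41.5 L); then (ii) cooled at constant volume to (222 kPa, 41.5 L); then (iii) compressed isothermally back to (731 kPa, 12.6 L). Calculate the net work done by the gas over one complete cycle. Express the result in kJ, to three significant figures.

Leg (i): W = PΔV = (731)(41.5 − 12.6) = 21126 J.
Leg (ii): W = 0.
Leg (iii): W = PᵢVᵢ ln(V_f/Vᵢ) = (9213) ln(12.6/41.5) = -10982 J.
W_net = 21126 − 10982 = 10144 J.

W_net ≈ 10.1 kJ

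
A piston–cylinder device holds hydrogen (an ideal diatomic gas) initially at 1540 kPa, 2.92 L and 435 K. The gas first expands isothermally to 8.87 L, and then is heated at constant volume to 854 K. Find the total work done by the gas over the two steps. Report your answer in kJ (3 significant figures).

Step 1 (isothermal): W = P₁V₁ ln(V₂/V₁) = (4497) ln(8.87/2.92) = 4996 J.
Step 2 (isochoric): W = 0 (constant volume).
W_total = 4996 + 0 = 4996 J.

W_total ≈ 5.00 kJ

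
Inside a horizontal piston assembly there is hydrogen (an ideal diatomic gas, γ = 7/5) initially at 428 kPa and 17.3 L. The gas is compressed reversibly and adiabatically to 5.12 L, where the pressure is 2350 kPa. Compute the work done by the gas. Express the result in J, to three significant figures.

Adiabatic: W = (P₁V₁ − P₂V₂)/(γ − 1) with γ = 7/5.
P₁V₁ = 7404 J, P₂V₂ = 12032 J.
W = (7404 − 12032) / 0.4 = -11569 J.

W ≈ -11600 J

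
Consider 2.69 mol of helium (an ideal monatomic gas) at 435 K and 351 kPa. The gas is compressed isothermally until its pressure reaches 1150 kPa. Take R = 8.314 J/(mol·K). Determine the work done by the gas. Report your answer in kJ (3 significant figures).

Isothermal process: W = nRT ln(V₂/V₁) = nRT ln(P₁/P₂).
W = (2.69)(8.314)(435) × ln(351/1150)
  = 9729 × ln(0.3052) = 9729 × -1.187
W_by_gas = -11545 J.

W ≈ -11.5 kJ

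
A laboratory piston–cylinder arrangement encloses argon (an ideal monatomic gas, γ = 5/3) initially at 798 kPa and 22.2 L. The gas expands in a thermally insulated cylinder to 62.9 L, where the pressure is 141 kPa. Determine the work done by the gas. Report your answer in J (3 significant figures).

W ≈ 13300 J

Adiabatic: W = (P₁V₁ − P₂V₂)/(γ − 1) with γ = 5/3.
P₁V₁ = 17716 J, P₂V₂ = 8869 J.
W = (17716 − 8869) / 0.6667 = 13270 J.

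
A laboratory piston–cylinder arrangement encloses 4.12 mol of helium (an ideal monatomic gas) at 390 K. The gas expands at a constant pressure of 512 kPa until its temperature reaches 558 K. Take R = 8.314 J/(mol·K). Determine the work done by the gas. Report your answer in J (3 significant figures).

W ≈ 5750 J

Isobaric: W = P ΔV = nR ΔT.
W = (4.12)(8.314)(558 − 390) = 5755 J.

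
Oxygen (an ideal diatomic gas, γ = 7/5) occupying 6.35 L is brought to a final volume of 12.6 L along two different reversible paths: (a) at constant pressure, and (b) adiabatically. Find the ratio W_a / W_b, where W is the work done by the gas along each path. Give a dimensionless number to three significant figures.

Path (a) isobaric: W = P₁(V₂ − V₁) → W_a/(P₁V₁) = 0.9843.
Path (b) adiabatic: W = P₁V₁(1 − (V₁/V₂)^(γ−1))/(γ−1) → W_b/(P₁V₁) = 0.5994.
W_a / W_b = 0.9843 / 0.5994 = 1.642.

W_a / W_b ≈ 1.64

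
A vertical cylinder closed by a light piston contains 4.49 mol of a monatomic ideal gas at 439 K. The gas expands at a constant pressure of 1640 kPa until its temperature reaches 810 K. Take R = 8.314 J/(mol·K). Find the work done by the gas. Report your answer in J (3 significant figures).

Isobaric: W = P ΔV = nR ΔT.
W = (4.49)(8.314)(810 − 439) = 13849 J.

W ≈ 13800 J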